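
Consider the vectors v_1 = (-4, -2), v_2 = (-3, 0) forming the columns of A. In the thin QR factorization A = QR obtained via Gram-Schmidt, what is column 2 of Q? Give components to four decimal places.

q_2 = (-0.4472, 0.8944)

v_1 = (-4, -2); ‖v_1‖ = 4.4721, so q_1 = (-0.8944, -0.4472).
q_1·v_2 = (-0.8944)·(-3) + (-0.4472)·0 = 2.6833.
u_2 = v_2 − 2.6833·q_1 = (-0.6000, 1.2000).
‖u_2‖ = 1.3416, so q_2 = (-0.4472, 0.8944).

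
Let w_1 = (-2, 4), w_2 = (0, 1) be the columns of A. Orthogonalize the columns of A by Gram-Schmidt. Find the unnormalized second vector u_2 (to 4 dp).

w_1 = (-2, 4); ‖w_1‖ = 4.4721, so q_1 = (-0.4472, 0.8944).
q_1·w_2 = (-0.4472)·0 + 0.8944·1 = 0.8944.
u_2 = w_2 − 0.8944·q_1 = (0.4000, 0.2000).

u_2 = (0.4000, 0.2000)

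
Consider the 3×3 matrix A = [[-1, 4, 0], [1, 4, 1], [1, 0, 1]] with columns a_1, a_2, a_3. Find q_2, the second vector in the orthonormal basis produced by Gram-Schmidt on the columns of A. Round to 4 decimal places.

a_1 = (-1, 1, 1); ‖a_1‖ = 1.7321, so q_1 = (-0.5774, 0.5774, 0.5774).
q_1·a_2 = (-0.5774)·4 + 0.5774·4 + 0.5774·0 = 0.0000.
u_2 = a_2 + 0.0000·q_1 = (4.0000, 4.0000, 0.0000).
‖u_2‖ = 5.6569, so q_2 = (0.7071, 0.7071, 0.0000).

q_2 = (0.7071, 0.7071, 0.0000)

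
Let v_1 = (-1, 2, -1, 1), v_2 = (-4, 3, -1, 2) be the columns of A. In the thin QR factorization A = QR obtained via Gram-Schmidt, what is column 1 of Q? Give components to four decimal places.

v_1 = (-1, 2, -1, 1); ‖v_1‖ = 2.6458, so e_1 = (-0.3780, 0.7559, -0.3780, 0.3780).

e_1 = (-0.3780, 0.7559, -0.3780, 0.3780)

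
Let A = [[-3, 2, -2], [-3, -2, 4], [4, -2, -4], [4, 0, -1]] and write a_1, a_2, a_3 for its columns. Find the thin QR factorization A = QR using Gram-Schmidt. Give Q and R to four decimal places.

a_1 = (-3, -3, 4, 4); ‖a_1‖ = 7.0711, so e_1 = (-0.4243, -0.4243, 0.5657, 0.5657).
e_1·a_2 = (-0.4243)·2 + (-0.4243)·(-2) + 0.5657·(-2) + 0.5657·0 = -1.1314.
u_2 = a_2 + 1.1314·e_1 = (1.5200, -2.4800, -1.3600, 0.6400).
‖u_2‖ = 3.2741, so e_2 = (0.4642, -0.7575, -0.4154, 0.1955).
e_1·a_3 = (-0.4243)·(-2) + (-0.4243)·4 + 0.5657·(-4) + 0.5657·(-1) = -3.6770; e_2·a_3 = 0.4642·(-2) + (-0.7575)·4 + (-0.4154)·(-4) + 0.1955·(-1) = -2.4923.
u_3 = a_3 + 3.6770·e_1 + 2.4923·e_2 = (-2.4030, 0.5522, -2.9552, 1.5672).
‖u_3‖ = 4.1556, so e_3 = (-0.5783, 0.1329, -0.7111, 0.3771).

Q = [[-0.4243, 0.4642, -0.5783], [-0.4243, -0.7575, 0.1329], [0.5657, -0.4154, -0.7111], [0.5657, 0.1955, 0.3771]], R = [[7.0711, -1.1314, -3.6770], [0.0000, 3.2741, -2.4923], [0.0000, 0.0000, 4.1556]]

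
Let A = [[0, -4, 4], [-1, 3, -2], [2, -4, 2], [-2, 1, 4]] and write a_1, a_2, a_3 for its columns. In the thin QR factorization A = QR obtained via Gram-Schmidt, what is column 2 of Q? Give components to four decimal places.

q_1 = a_1/‖a_1‖ = (0, -1, 2, -2)/3.0000 = (0.0000, -0.3333, 0.6667, -0.6667).
r_{12} = q_1·a_2 = -4.3333.
u_2 = a_2 + 4.3333·q_1 = (-4.0000, 1.5556, -1.1111, -1.8889).
‖u_2‖ = 4.8189, so q_2 = (-0.8301, 0.3228, -0.2306, -0.3920).

q_2 = (-0.8301, 0.3228, -0.2306, -0.3920)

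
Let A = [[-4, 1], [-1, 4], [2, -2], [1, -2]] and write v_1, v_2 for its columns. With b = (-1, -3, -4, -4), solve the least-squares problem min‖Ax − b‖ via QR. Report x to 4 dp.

x = (-0.2345, -0.0113)

e_1 = v_1/‖v_1‖ = (-4, -1, 2, 1)/4.6904 = (-0.8528, -0.2132, 0.4264, 0.2132).
r_{12} = e_1·v_2 = -2.9848.
u_2 = v_2 + 2.9848·e_1 = (-1.5455, 3.3636, -0.7273, -1.3636).
‖u_2‖ = 4.0113, so e_2 = (-0.3853, 0.8385, -0.1813, -0.3399).
Qᵀb = (-1.0660, -0.0453).
Back-substitute: x_2 = -0.0453/4.0113 = -0.0113.
x_1 = (-1.0660 + 2.9848·(-0.0113))/4.6904 = -0.2345.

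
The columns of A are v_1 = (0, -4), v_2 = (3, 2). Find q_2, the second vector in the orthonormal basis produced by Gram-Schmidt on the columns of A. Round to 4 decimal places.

v_1 = (0, -4); ‖v_1‖ = 4.0000, so q_1 = (0.0000, -1.0000).
q_1·v_2 = 0.0000·3 + (-1.0000)·2 = -2.0000.
u_2 = v_2 + 2.0000·q_1 = (3.0000, 0.0000).
‖u_2‖ = 3.0000, so q_2 = (1.0000, 0.0000).

q_2 = (1.0000, 0.0000)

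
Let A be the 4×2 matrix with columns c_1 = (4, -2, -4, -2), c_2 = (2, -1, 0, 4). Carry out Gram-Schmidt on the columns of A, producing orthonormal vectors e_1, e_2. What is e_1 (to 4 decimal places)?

c_1 = (4, -2, -4, -2); ‖c_1‖ = 6.3246, so e_1 = (0.6325, -0.3162, -0.6325, -0.3162).

e_1 = (0.6325, -0.3162, -0.6325, -0.3162)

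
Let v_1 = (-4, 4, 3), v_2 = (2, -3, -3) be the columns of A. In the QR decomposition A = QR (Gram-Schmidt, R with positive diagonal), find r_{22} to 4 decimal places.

r_{22} = 1.2198

v_1 = (-4, 4, 3); ‖v_1‖ = 6.4031, so e_1 = (-0.6247, 0.6247, 0.4685).
e_1·v_2 = (-0.6247)·2 + 0.6247·(-3) + 0.4685·(-3) = -4.5290.
u_2 = v_2 + 4.5290·e_1 = (-0.8293, -0.1707, -0.8780).
r_{22} = ‖u_2‖ = 1.2198.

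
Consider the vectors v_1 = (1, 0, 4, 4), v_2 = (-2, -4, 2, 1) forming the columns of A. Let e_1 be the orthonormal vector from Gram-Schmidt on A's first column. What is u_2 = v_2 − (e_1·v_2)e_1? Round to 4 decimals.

v_1 = (1, 0, 4, 4); ‖v_1‖ = 5.7446, so e_1 = (0.1741, 0.0000, 0.6963, 0.6963).
e_1·v_2 = 0.1741·(-2) + 0.0000·(-4) + 0.6963·2 + 0.6963·1 = 1.7408.
u_2 = v_2 − 1.7408·e_1 = (-2.3030, -4.0000, 0.7879, -0.2121).

u_2 = (-2.3030, -4.0000, 0.7879, -0.2121)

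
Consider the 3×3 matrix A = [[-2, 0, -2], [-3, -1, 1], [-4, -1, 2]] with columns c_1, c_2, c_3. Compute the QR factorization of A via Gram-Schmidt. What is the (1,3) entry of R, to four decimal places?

c_1 = (-2, -3, -4); ‖c_1‖ = 5.3852, so e_1 = (-0.3714, -0.5571, -0.7428).
r_{13} = e_1·c_3 = -1.2999.

r_{13} = -1.2999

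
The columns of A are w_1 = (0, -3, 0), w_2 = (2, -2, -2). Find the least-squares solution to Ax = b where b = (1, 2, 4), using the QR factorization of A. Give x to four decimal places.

x = (-0.1667, -0.7500)

w_1 = (0, -3, 0); ‖w_1‖ = 3.0000, so e_1 = (0.0000, -1.0000, 0.0000).
e_1·w_2 = 0.0000·2 + (-1.0000)·(-2) + 0.0000·(-2) = 2.0000.
u_2 = w_2 − 2.0000·e_1 = (2.0000, 0.0000, -2.0000).
‖u_2‖ = 2.8284, so e_2 = (0.7071, 0.0000, -0.7071).
Qᵀb = (-2.0000, -2.1213).
Back-substitute: x_2 = -2.1213/2.8284 = -0.7500.
x_1 = (-2.0000 − 2.0000·(-0.7500))/3.0000 = -0.1667.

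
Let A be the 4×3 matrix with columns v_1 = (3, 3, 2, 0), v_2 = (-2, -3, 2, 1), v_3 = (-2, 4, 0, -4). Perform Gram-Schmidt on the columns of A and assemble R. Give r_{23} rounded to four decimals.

e_1 = v_1/‖v_1‖ = (3, 3, 2, 0)/4.6904 = (0.6396, 0.6396, 0.4264, 0.0000).
r_{12} = e_1·v_2 = -2.3452.
u_2 = v_2 + 2.3452·e_1 = (-0.5000, -1.5000, 3.0000, 1.0000).
‖u_2‖ = 3.5355, so e_2 = (-0.1414, -0.4243, 0.8485, 0.2828).
r_{23} = e_2·v_3 = -2.5456.

r_{23} = -2.5456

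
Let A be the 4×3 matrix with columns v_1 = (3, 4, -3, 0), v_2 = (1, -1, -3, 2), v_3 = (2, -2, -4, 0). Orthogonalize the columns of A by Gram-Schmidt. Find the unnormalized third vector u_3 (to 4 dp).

q_1 = v_1/‖v_1‖ = (3, 4, -3, 0)/5.8310 = (0.5145, 0.6860, -0.5145, 0.0000).
r_{12} = q_1·v_2 = 1.3720.
u_2 = v_2 − 1.3720·q_1 = (0.2941, -1.9412, -2.2941, 2.0000).
‖u_2‖ = 3.6218, so q_2 = (0.0812, -0.5360, -0.6334, 0.5522).
r_{13} = q_1·v_3 = 1.7150; r_{23} = q_2·v_3 = 3.7680.
u_3 = v_3 − 1.7150·q_1 − 3.7680·q_2 = (0.8117, -1.1570, -0.7309, -2.0807).

u_3 = (0.8117, -1.1570, -0.7309, -2.0807)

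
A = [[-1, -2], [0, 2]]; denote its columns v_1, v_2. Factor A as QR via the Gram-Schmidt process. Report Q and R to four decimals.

e_1 = v_1/‖v_1‖ = (-1, 0)/1.0000 = (-1.0000, 0.0000).
r_{12} = e_1·v_2 = 2.0000.
u_2 = v_2 − 2.0000·e_1 = (0.0000, 2.0000).
‖u_2‖ = 2.0000, so e_2 = (0.0000, 1.0000).

Q = [[-1.0000, 0.0000], [0.0000, 1.0000]], R = [[1.0000, 2.0000], [0.0000, 2.0000]]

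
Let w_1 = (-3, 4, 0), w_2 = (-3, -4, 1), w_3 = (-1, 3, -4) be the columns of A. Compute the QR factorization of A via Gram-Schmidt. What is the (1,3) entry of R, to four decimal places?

r_{13} = 3.0000

w_1 = (-3, 4, 0); ‖w_1‖ = 5.0000, so q_1 = (-0.6000, 0.8000, 0.0000).
r_{13} = q_1·w_3 = 3.0000.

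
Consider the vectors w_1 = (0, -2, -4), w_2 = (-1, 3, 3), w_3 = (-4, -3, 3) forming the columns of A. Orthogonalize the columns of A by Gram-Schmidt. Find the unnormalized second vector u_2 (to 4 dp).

u_2 = (-1.0000, 1.2000, -0.6000)

q_1 = w_1/‖w_1‖ = (0, -2, -4)/4.4721 = (0.0000, -0.4472, -0.8944).
r_{12} = q_1·w_2 = -4.0249.
u_2 = w_2 + 4.0249·q_1 = (-1.0000, 1.2000, -0.6000).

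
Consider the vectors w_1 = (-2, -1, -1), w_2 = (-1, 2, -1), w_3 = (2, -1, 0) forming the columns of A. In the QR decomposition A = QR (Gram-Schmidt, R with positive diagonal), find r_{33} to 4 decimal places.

r_{33} = 1.1832

w_1 = (-2, -1, -1); ‖w_1‖ = 2.4495, so e_1 = (-0.8165, -0.4082, -0.4082).
e_1·w_2 = (-0.8165)·(-1) + (-0.4082)·2 + (-0.4082)·(-1) = 0.4082.
u_2 = w_2 − 0.4082·e_1 = (-0.6667, 2.1667, -0.8333).
‖u_2‖ = 2.4152, so e_2 = (-0.2760, 0.8971, -0.3450).
e_1·w_3 = (-0.8165)·2 + (-0.4082)·(-1) + (-0.4082)·0 = -1.2247; e_2·w_3 = (-0.2760)·2 + 0.8971·(-1) + (-0.3450)·0 = -1.4491.
u_3 = w_3 + 1.2247·e_1 + 1.4491·e_2 = (0.6000, -0.2000, -1.0000).
r_{33} = ‖u_3‖ = 1.1832.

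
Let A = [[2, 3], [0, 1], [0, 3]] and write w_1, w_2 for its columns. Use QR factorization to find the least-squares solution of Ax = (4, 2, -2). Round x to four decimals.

x = (2.6000, -0.4000)

w_1 = (2, 0, 0); ‖w_1‖ = 2.0000, so e_1 = (1.0000, 0.0000, 0.0000).
e_1·w_2 = 1.0000·3 + 0.0000·1 + 0.0000·3 = 3.0000.
u_2 = w_2 − 3.0000·e_1 = (0.0000, 1.0000, 3.0000).
‖u_2‖ = 3.1623, so e_2 = (0.0000, 0.3162, 0.9487).
Qᵀb = (4.0000, -1.2649).
Back-substitute: x_2 = -1.2649/3.1623 = -0.4000.
x_1 = (4.0000 − 3.0000·(-0.4000))/2.0000 = 2.6000.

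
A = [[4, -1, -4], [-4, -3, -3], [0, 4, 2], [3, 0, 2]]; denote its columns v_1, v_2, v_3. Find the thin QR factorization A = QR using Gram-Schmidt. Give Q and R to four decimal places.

Q = [[0.6247, -0.3602, -0.6837], [-0.6247, -0.4490, -0.2368], [0.0000, 0.8091, -0.3486], [0.4685, -0.1184, 0.5958]], R = [[6.4031, 1.2494, 0.3123], [0.0000, 4.9436, 4.1690], [0.0000, 0.0000, 3.9398]]

v_1 = (4, -4, 0, 3); ‖v_1‖ = 6.4031, so e_1 = (0.6247, -0.6247, 0.0000, 0.4685).
e_1·v_2 = 0.6247·(-1) + (-0.6247)·(-3) + 0.0000·4 + 0.4685·0 = 1.2494.
u_2 = v_2 − 1.2494·e_1 = (-1.7805, -2.2195, 4.0000, -0.5854).
‖u_2‖ = 4.9436, so e_2 = (-0.3602, -0.4490, 0.8091, -0.1184).
e_1·v_3 = 0.6247·(-4) + (-0.6247)·(-3) + 0.0000·2 + 0.4685·2 = 0.3123; e_2·v_3 = (-0.3602)·(-4) + (-0.4490)·(-3) + 0.8091·2 + (-0.1184)·2 = 4.1690.
u_3 = v_3 − 0.3123·e_1 − 4.1690·e_2 = (-2.6936, -0.9331, -1.3733, 2.3473).
‖u_3‖ = 3.9398, so e_3 = (-0.6837, -0.2368, -0.3486, 0.5958).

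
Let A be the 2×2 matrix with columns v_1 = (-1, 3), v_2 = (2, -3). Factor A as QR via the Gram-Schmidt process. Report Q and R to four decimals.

v_1 = (-1, 3); ‖v_1‖ = 3.1623, so e_1 = (-0.3162, 0.9487).
e_1·v_2 = (-0.3162)·2 + 0.9487·(-3) = -3.4785.
u_2 = v_2 + 3.4785·e_1 = (0.9000, 0.3000).
‖u_2‖ = 0.9487, so e_2 = (0.9487, 0.3162).

Q = [[-0.3162, 0.9487], [0.9487, 0.3162]], R = [[3.1623, -3.4785], [0.0000, 0.9487]]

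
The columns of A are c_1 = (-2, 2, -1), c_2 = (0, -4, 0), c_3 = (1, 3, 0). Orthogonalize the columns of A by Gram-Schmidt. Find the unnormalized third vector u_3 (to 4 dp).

u_3 = (0.2000, 0.0000, -0.4000)

q_1 = c_1/‖c_1‖ = (-2, 2, -1)/3.0000 = (-0.6667, 0.6667, -0.3333).
r_{12} = q_1·c_2 = -2.6667.
u_2 = c_2 + 2.6667·q_1 = (-1.7778, -2.2222, -0.8889).
‖u_2‖ = 2.9814, so q_2 = (-0.5963, -0.7454, -0.2981).
r_{13} = q_1·c_3 = 1.3333; r_{23} = q_2·c_3 = -2.8324.
u_3 = c_3 − 1.3333·q_1 + 2.8324·q_2 = (0.2000, 0.0000, -0.4000).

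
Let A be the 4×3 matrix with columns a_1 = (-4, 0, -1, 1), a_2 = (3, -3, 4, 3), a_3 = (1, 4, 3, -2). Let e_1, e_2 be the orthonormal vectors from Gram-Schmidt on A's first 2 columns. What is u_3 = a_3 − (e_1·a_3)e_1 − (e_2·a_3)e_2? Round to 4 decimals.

u_3 = (-0.9686, 3.1521, 3.4264, -0.4479)

a_1 = (-4, 0, -1, 1); ‖a_1‖ = 4.2426, so e_1 = (-0.9428, 0.0000, -0.2357, 0.2357).
e_1·a_2 = (-0.9428)·3 + 0.0000·(-3) + (-0.2357)·4 + 0.2357·3 = -3.0641.
u_2 = a_2 + 3.0641·e_1 = (0.1111, -3.0000, 3.2778, 3.7222).
‖u_2‖ = 5.7975, so e_2 = (0.0192, -0.5175, 0.5654, 0.6420).
e_1·a_3 = (-0.9428)·1 + 0.0000·4 + (-0.2357)·3 + 0.2357·(-2) = -2.1213; e_2·a_3 = 0.0192·1 + (-0.5175)·4 + 0.5654·3 + 0.6420·(-2) = -1.6386.
u_3 = a_3 + 2.1213·e_1 + 1.6386·e_2 = (-0.9686, 3.1521, 3.4264, -0.4479).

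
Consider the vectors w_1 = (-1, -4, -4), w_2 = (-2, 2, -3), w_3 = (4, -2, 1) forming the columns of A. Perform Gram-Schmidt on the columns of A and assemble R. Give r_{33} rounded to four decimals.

r_{33} = 2.6186

e_1 = w_1/‖w_1‖ = (-1, -4, -4)/5.7446 = (-0.1741, -0.6963, -0.6963).
r_{12} = e_1·w_2 = 1.0445.
u_2 = w_2 − 1.0445·e_1 = (-1.8182, 2.7273, -2.2727).
‖u_2‖ = 3.9886, so e_2 = (-0.4558, 0.6838, -0.5698).
r_{13} = e_1·w_3 = 0.0000; r_{23} = e_2·w_3 = -3.7607.
u_3 = w_3 + 0.0000·e_1 + 3.7607·e_2 = (2.2857, 0.5714, -1.1429).
r_{33} = ‖u_3‖ = 2.6186.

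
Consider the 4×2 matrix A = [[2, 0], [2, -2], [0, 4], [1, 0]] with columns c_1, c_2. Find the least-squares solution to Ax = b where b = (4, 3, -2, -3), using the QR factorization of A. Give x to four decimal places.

c_1 = (2, 2, 0, 1); ‖c_1‖ = 3.0000, so e_1 = (0.6667, 0.6667, 0.0000, 0.3333).
e_1·c_2 = 0.6667·0 + 0.6667·(-2) + 0.0000·4 + 0.3333·0 = -1.3333.
u_2 = c_2 + 1.3333·e_1 = (0.8889, -1.1111, 4.0000, 0.4444).
‖u_2‖ = 4.2687, so e_2 = (0.2082, -0.2603, 0.9370, 0.1041).
Qᵀb = (3.6667, -2.1344).
Back-substitute: x_2 = -2.1344/4.2687 = -0.5000.
x_1 = (3.6667 + 1.3333·(-0.5000))/3.0000 = 1.0000.

x = (1.0000, -0.5000)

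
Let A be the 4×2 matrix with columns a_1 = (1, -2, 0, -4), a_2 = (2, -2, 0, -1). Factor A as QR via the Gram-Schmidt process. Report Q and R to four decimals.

e_1 = a_1/‖a_1‖ = (1, -2, 0, -4)/4.5826 = (0.2182, -0.4364, 0.0000, -0.8729).
r_{12} = e_1·a_2 = 2.1822.
u_2 = a_2 − 2.1822·e_1 = (1.5238, -1.0476, 0.0000, 0.9048).
‖u_2‖ = 2.0587, so e_2 = (0.7402, -0.5089, 0.0000, 0.4395).

Q = [[0.2182, 0.7402], [-0.4364, -0.5089], [0.0000, 0.0000], [-0.8729, 0.4395]], R = [[4.5826, 2.1822], [0.0000, 2.0587]]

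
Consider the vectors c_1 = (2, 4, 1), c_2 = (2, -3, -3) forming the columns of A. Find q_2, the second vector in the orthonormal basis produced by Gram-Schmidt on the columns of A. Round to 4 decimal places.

c_1 = (2, 4, 1); ‖c_1‖ = 4.5826, so q_1 = (0.4364, 0.8729, 0.2182).
q_1·c_2 = 0.4364·2 + 0.8729·(-3) + 0.2182·(-3) = -2.4004.
u_2 = c_2 + 2.4004·q_1 = (3.0476, -0.9048, -2.4762).
‖u_2‖ = 4.0297, so q_2 = (0.7563, -0.2245, -0.6145).

q_2 = (0.7563, -0.2245, -0.6145)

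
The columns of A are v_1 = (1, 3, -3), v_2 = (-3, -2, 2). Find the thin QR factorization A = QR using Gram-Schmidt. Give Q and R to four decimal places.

v_1 = (1, 3, -3); ‖v_1‖ = 4.3589, so e_1 = (0.2294, 0.6882, -0.6882).
e_1·v_2 = 0.2294·(-3) + 0.6882·(-2) + (-0.6882)·2 = -3.4412.
u_2 = v_2 + 3.4412·e_1 = (-2.2105, 0.3684, -0.3684).
‖u_2‖ = 2.2711, so e_2 = (-0.9733, 0.1622, -0.1622).

Q = [[0.2294, -0.9733], [0.6882, 0.1622], [-0.6882, -0.1622]], R = [[4.3589, -3.4412], [0.0000, 2.2711]]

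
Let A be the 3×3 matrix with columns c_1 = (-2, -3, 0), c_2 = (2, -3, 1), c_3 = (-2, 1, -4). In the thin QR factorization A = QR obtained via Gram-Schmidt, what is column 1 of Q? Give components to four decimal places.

e_1 = c_1/‖c_1‖ = (-2, -3, 0)/3.6056 = (-0.5547, -0.8321, 0.0000).

e_1 = (-0.5547, -0.8321, 0.0000)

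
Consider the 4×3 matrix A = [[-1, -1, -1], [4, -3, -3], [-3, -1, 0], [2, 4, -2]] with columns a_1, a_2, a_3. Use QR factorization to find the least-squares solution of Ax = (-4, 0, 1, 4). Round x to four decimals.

x = (0.2286, 0.7143, -0.1429)

e_1 = a_1/‖a_1‖ = (-1, 4, -3, 2)/5.4772 = (-0.1826, 0.7303, -0.5477, 0.3651).
r_{12} = e_1·a_2 = 0.0000.
u_2 = a_2 − 0.0000·e_1 = (-1.0000, -3.0000, -1.0000, 4.0000).
‖u_2‖ = 5.1962, so e_2 = (-0.1925, -0.5774, -0.1925, 0.7698).
r_{13} = e_1·a_3 = -2.7386; r_{23} = e_2·a_3 = 0.3849.
u_3 = a_3 + 2.7386·e_1 − 0.3849·e_2 = (-1.4259, -0.7778, -1.4259, -1.2963).
‖u_3‖ = 2.5203, so e_3 = (-0.5658, -0.3086, -0.5658, -0.5143).
Qᵀb = (1.6432, 3.6566, -0.3600).
Back-substitute: x_3 = -0.3600/2.5203 = -0.1429.
x_2 = (3.6566 − 0.3849·(-0.1429))/5.1962 = 0.7143.
x_1 = (1.6432 − 0.0000·0.7143 + 2.7386·(-0.1429))/5.4772 = 0.2286.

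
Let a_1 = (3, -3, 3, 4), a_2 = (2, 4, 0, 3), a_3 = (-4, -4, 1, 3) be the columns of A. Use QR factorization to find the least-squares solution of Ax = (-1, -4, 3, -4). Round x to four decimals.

x = (0.3292, -1.2608, -0.3060)

e_1 = a_1/‖a_1‖ = (3, -3, 3, 4)/6.5574 = (0.4575, -0.4575, 0.4575, 0.6100).
r_{12} = e_1·a_2 = 0.9150.
u_2 = a_2 − 0.9150·e_1 = (1.5814, 4.4186, -0.4186, 2.4419).
‖u_2‖ = 5.3069, so e_2 = (0.2980, 0.8326, -0.0789, 0.4601).
r_{13} = e_1·a_3 = 2.2875; r_{23} = e_2·a_3 = -3.2209.
u_3 = a_3 − 2.2875·e_1 + 3.2209·e_2 = (-4.0867, -0.2717, -0.3006, 3.0867).
‖u_3‖ = 5.1374, so e_3 = (-0.7955, -0.0529, -0.0585, 0.6008).
Qᵀb = (0.3050, -5.7056, -1.5718).
Back-substitute: x_3 = -1.5718/5.1374 = -0.3060.
x_2 = (-5.7056 + 3.2209·(-0.3060))/5.3069 = -1.2608.
x_1 = (0.3050 − 0.9150·(-1.2608) − 2.2875·(-0.3060))/6.5574 = 0.3292.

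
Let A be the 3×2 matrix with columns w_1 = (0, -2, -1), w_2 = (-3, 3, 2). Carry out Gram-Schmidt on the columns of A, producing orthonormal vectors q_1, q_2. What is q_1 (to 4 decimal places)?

q_1 = (0.0000, -0.8944, -0.4472)

w_1 = (0, -2, -1); ‖w_1‖ = 2.2361, so q_1 = (0.0000, -0.8944, -0.4472).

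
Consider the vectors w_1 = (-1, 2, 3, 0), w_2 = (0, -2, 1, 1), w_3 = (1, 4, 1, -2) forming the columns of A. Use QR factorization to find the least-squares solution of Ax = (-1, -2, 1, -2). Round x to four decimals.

x = (0.0000, 0.5882, 0.0588)

w_1 = (-1, 2, 3, 0); ‖w_1‖ = 3.7417, so q_1 = (-0.2673, 0.5345, 0.8018, 0.0000).
q_1·w_2 = (-0.2673)·0 + 0.5345·(-2) + 0.8018·1 + 0.0000·1 = -0.2673.
u_2 = w_2 + 0.2673·q_1 = (-0.0714, -1.8571, 1.2143, 1.0000).
‖u_2‖ = 2.4349, so q_2 = (-0.0293, -0.7627, 0.4987, 0.4107).
q_1·w_3 = (-0.2673)·1 + 0.5345·4 + 0.8018·1 + 0.0000·(-2) = 2.6726; q_2·w_3 = (-0.0293)·1 + (-0.7627)·4 + 0.4987·1 + 0.4107·(-2) = -3.4029.
u_3 = w_3 − 2.6726·q_1 + 3.4029·q_2 = (1.6145, -0.0241, 0.5542, -0.6024).
‖u_3‖ = 1.8103, so q_3 = (0.8918, -0.0133, 0.3062, -0.3328).
Qᵀb = (0.0000, 1.2321, 0.1065).
Back-substitute: x_3 = 0.1065/1.8103 = 0.0588.
x_2 = (1.2321 + 3.4029·0.0588)/2.4349 = 0.5882.
x_1 = (0.0000 + 0.2673·0.5882 − 2.6726·0.0588)/3.7417 = 0.0000.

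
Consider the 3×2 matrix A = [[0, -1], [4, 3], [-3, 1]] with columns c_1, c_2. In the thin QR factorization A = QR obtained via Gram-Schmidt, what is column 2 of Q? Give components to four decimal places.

e_2 = (-0.3590, 0.5600, 0.7467)

c_1 = (0, 4, -3); ‖c_1‖ = 5.0000, so e_1 = (0.0000, 0.8000, -0.6000).
e_1·c_2 = 0.0000·(-1) + 0.8000·3 + (-0.6000)·1 = 1.8000.
u_2 = c_2 − 1.8000·e_1 = (-1.0000, 1.5600, 2.0800).
‖u_2‖ = 2.7857, so e_2 = (-0.3590, 0.5600, 0.7467).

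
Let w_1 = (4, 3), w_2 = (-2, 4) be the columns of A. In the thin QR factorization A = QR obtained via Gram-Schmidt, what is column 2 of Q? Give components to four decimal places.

e_2 = (-0.6000, 0.8000)

w_1 = (4, 3); ‖w_1‖ = 5.0000, so e_1 = (0.8000, 0.6000).
e_1·w_2 = 0.8000·(-2) + 0.6000·4 = 0.8000.
u_2 = w_2 − 0.8000·e_1 = (-2.6400, 3.5200).
‖u_2‖ = 4.4000, so e_2 = (-0.6000, 0.8000).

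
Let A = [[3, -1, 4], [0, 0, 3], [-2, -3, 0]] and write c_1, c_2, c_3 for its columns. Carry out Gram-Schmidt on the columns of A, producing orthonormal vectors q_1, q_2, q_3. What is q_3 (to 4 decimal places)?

q_3 = (0.0000, 1.0000, 0.0000)

q_1 = c_1/‖c_1‖ = (3, 0, -2)/3.6056 = (0.8321, 0.0000, -0.5547).
r_{12} = q_1·c_2 = 0.8321.
u_2 = c_2 − 0.8321·q_1 = (-1.6923, 0.0000, -2.5385).
‖u_2‖ = 3.0509, so q_2 = (-0.5547, 0.0000, -0.8321).
r_{13} = q_1·c_3 = 3.3282; r_{23} = q_2·c_3 = -2.2188.
u_3 = c_3 − 3.3282·q_1 + 2.2188·q_2 = (0.0000, 3.0000, 0.0000).
‖u_3‖ = 3.0000, so q_3 = (0.0000, 1.0000, 0.0000).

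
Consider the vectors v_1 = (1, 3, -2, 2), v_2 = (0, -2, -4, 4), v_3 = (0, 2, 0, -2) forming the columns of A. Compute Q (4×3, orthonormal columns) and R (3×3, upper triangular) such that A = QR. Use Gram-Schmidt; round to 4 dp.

e_1 = v_1/‖v_1‖ = (1, 3, -2, 2)/4.2426 = (0.2357, 0.7071, -0.4714, 0.4714).
r_{12} = e_1·v_2 = 2.3570.
u_2 = v_2 − 2.3570·e_1 = (-0.5556, -3.6667, -2.8889, 2.8889).
‖u_2‖ = 5.5176, so e_2 = (-0.1007, -0.6645, -0.5236, 0.5236).
r_{13} = e_1·v_3 = 0.4714; r_{23} = e_2·v_3 = -2.3762.
u_3 = v_3 − 0.4714·e_1 + 2.3762·e_2 = (-0.3504, 0.0876, -1.0219, -0.9781).
‖u_3‖ = 1.4599, so e_3 = (-0.2400, 0.0600, -0.7000, -0.6700).

Q = [[0.2357, -0.1007, -0.2400], [0.7071, -0.6645, 0.0600], [-0.4714, -0.5236, -0.7000], [0.4714, 0.5236, -0.6700]], R = [[4.2426, 2.3570, 0.4714], [0.0000, 5.5176, -2.3762], [0.0000, 0.0000, 1.4599]]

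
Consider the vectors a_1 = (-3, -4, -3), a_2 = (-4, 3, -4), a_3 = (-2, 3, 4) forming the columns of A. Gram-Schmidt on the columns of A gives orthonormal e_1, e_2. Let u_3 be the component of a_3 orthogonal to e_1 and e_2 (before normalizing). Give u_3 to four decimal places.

u_3 = (-3.0000, 0.0000, 3.0000)

a_1 = (-3, -4, -3); ‖a_1‖ = 5.8310, so e_1 = (-0.5145, -0.6860, -0.5145).
e_1·a_2 = (-0.5145)·(-4) + (-0.6860)·3 + (-0.5145)·(-4) = 2.0580.
u_2 = a_2 − 2.0580·e_1 = (-2.9412, 4.4118, -2.9412).
‖u_2‖ = 6.0634, so e_2 = (-0.4851, 0.7276, -0.4851).
e_1·a_3 = (-0.5145)·(-2) + (-0.6860)·3 + (-0.5145)·4 = -3.0870; e_2·a_3 = (-0.4851)·(-2) + 0.7276·3 + (-0.4851)·4 = 1.2127.
u_3 = a_3 + 3.0870·e_1 − 1.2127·e_2 = (-3.0000, 0.0000, 3.0000).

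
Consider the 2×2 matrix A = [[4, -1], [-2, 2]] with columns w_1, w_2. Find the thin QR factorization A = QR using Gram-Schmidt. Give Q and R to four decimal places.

Q = [[0.8944, 0.4472], [-0.4472, 0.8944]], R = [[4.4721, -1.7889], [0.0000, 1.3416]]

w_1 = (4, -2); ‖w_1‖ = 4.4721, so q_1 = (0.8944, -0.4472).
q_1·w_2 = 0.8944·(-1) + (-0.4472)·2 = -1.7889.
u_2 = w_2 + 1.7889·q_1 = (0.6000, 1.2000).
‖u_2‖ = 1.3416, so q_2 = (0.4472, 0.8944).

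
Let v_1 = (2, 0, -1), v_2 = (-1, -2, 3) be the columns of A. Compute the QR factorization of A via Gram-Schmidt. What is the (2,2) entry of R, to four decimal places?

r_{22} = 3.0000

v_1 = (2, 0, -1); ‖v_1‖ = 2.2361, so e_1 = (0.8944, 0.0000, -0.4472).
e_1·v_2 = 0.8944·(-1) + 0.0000·(-2) + (-0.4472)·3 = -2.2361.
u_2 = v_2 + 2.2361·e_1 = (1.0000, -2.0000, 2.0000).
r_{22} = ‖u_2‖ = 3.0000.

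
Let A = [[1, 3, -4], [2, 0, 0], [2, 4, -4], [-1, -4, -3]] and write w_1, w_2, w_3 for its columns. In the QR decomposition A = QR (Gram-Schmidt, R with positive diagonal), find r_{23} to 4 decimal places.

w_1 = (1, 2, 2, -1); ‖w_1‖ = 3.1623, so e_1 = (0.3162, 0.6325, 0.6325, -0.3162).
e_1·w_2 = 0.3162·3 + 0.6325·0 + 0.6325·4 + (-0.3162)·(-4) = 4.7434.
u_2 = w_2 − 4.7434·e_1 = (1.5000, -3.0000, 1.0000, -2.5000).
‖u_2‖ = 4.3012, so e_2 = (0.3487, -0.6975, 0.2325, -0.5812).
r_{23} = e_2·w_3 = -0.5812.

r_{23} = -0.5812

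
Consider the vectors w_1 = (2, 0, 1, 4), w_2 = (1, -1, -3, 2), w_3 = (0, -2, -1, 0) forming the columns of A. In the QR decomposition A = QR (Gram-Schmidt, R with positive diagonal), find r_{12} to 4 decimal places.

e_1 = w_1/‖w_1‖ = (2, 0, 1, 4)/4.5826 = (0.4364, 0.0000, 0.2182, 0.8729).
r_{12} = e_1·w_2 = 1.5275.

r_{12} = 1.5275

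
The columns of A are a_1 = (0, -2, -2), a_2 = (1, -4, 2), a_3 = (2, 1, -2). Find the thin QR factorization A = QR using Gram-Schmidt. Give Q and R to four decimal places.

a_1 = (0, -2, -2); ‖a_1‖ = 2.8284, so q_1 = (0.0000, -0.7071, -0.7071).
q_1·a_2 = 0.0000·1 + (-0.7071)·(-4) + (-0.7071)·2 = 1.4142.
u_2 = a_2 − 1.4142·q_1 = (1.0000, -3.0000, 3.0000).
‖u_2‖ = 4.3589, so q_2 = (0.2294, -0.6882, 0.6882).
q_1·a_3 = 0.0000·2 + (-0.7071)·1 + (-0.7071)·(-2) = 0.7071; q_2·a_3 = 0.2294·2 + (-0.6882)·1 + 0.6882·(-2) = -1.6059.
u_3 = a_3 − 0.7071·q_1 + 1.6059·q_2 = (2.3684, 0.3947, -0.3947).
‖u_3‖ = 2.4333, so q_3 = (0.9733, 0.1622, -0.1622).

Q = [[0.0000, 0.2294, 0.9733], [-0.7071, -0.6882, 0.1622], [-0.7071, 0.6882, -0.1622]], R = [[2.8284, 1.4142, 0.7071], [0.0000, 4.3589, -1.6059], [0.0000, 0.0000, 2.4333]]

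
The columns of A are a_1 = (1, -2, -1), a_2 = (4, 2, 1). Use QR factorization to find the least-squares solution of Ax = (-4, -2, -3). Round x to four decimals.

a_1 = (1, -2, -1); ‖a_1‖ = 2.4495, so e_1 = (0.4082, -0.8165, -0.4082).
e_1·a_2 = 0.4082·4 + (-0.8165)·2 + (-0.4082)·1 = -0.4082.
u_2 = a_2 + 0.4082·e_1 = (4.1667, 1.6667, 0.8333).
‖u_2‖ = 4.5644, so e_2 = (0.9129, 0.3651, 0.1826).
Qᵀb = (1.2247, -4.9295).
Back-substitute: x_2 = -4.9295/4.5644 = -1.0800.
x_1 = (1.2247 + 0.4082·(-1.0800))/2.4495 = 0.3200.

x = (0.3200, -1.0800)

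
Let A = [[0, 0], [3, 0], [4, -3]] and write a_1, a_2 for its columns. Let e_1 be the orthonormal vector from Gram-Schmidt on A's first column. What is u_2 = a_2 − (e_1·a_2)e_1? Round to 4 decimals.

a_1 = (0, 3, 4); ‖a_1‖ = 5.0000, so e_1 = (0.0000, 0.6000, 0.8000).
e_1·a_2 = 0.0000·0 + 0.6000·0 + 0.8000·(-3) = -2.4000.
u_2 = a_2 + 2.4000·e_1 = (0.0000, 1.4400, -1.0800).

u_2 = (0.0000, 1.4400, -1.0800)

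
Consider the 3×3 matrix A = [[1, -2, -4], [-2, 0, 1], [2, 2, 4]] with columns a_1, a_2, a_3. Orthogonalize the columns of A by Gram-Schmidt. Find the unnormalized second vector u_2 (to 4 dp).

a_1 = (1, -2, 2); ‖a_1‖ = 3.0000, so q_1 = (0.3333, -0.6667, 0.6667).
q_1·a_2 = 0.3333·(-2) + (-0.6667)·0 + 0.6667·2 = 0.6667.
u_2 = a_2 − 0.6667·q_1 = (-2.2222, 0.4444, 1.5556).

u_2 = (-2.2222, 0.4444, 1.5556)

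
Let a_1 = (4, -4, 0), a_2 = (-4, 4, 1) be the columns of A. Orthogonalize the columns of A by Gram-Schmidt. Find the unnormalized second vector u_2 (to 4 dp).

u_2 = (0.0000, 0.0000, 1.0000)

a_1 = (4, -4, 0); ‖a_1‖ = 5.6569, so e_1 = (0.7071, -0.7071, 0.0000).
e_1·a_2 = 0.7071·(-4) + (-0.7071)·4 + 0.0000·1 = -5.6569.
u_2 = a_2 + 5.6569·e_1 = (0.0000, 0.0000, 1.0000).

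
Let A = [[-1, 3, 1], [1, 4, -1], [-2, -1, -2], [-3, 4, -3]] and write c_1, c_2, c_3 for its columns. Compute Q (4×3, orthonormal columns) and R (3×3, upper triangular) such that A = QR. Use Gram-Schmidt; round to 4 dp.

q_1 = c_1/‖c_1‖ = (-1, 1, -2, -3)/3.8730 = (-0.2582, 0.2582, -0.5164, -0.7746).
r_{12} = q_1·c_2 = -2.3238.
u_2 = c_2 + 2.3238·q_1 = (2.4000, 4.6000, -2.2000, 2.2000).
‖u_2‖ = 6.0498, so q_2 = (0.3967, 0.7604, -0.3636, 0.3636).
r_{13} = q_1·c_3 = 2.8402; r_{23} = q_2·c_3 = -0.7273.
u_3 = c_3 − 2.8402·q_1 + 0.7273·q_2 = (2.0219, -1.1803, -0.7978, -0.5355).
‖u_3‖ = 2.5307, so q_3 = (0.7989, -0.4664, -0.3153, -0.2116).

Q = [[-0.2582, 0.3967, 0.7989], [0.2582, 0.7604, -0.4664], [-0.5164, -0.3636, -0.3153], [-0.7746, 0.3636, -0.2116]], R = [[3.8730, -2.3238, 2.8402], [0.0000, 6.0498, -0.7273], [0.0000, 0.0000, 2.5307]]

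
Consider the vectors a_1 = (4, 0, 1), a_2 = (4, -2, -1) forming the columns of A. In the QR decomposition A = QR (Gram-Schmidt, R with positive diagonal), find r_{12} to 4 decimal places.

a_1 = (4, 0, 1); ‖a_1‖ = 4.1231, so q_1 = (0.9701, 0.0000, 0.2425).
r_{12} = q_1·a_2 = 3.6380.

r_{12} = 3.6380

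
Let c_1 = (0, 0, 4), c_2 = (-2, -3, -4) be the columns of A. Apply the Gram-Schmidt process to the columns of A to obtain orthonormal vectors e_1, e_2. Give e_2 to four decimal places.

e_2 = (-0.5547, -0.8321, 0.0000)

e_1 = c_1/‖c_1‖ = (0, 0, 4)/4.0000 = (0.0000, 0.0000, 1.0000).
r_{12} = e_1·c_2 = -4.0000.
u_2 = c_2 + 4.0000·e_1 = (-2.0000, -3.0000, 0.0000).
‖u_2‖ = 3.6056, so e_2 = (-0.5547, -0.8321, 0.0000).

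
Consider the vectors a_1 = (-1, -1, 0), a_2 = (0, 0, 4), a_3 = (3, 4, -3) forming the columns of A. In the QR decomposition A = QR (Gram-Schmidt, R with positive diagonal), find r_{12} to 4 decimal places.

q_1 = a_1/‖a_1‖ = (-1, -1, 0)/1.4142 = (-0.7071, -0.7071, 0.0000).
r_{12} = q_1·a_2 = 0.0000.

r_{12} = 0.0000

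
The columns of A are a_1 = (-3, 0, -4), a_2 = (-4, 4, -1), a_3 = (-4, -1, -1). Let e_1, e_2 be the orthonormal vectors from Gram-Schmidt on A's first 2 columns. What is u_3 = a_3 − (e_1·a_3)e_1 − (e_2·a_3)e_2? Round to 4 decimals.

u_3 = (-1.8278, -1.4851, 1.3708)

a_1 = (-3, 0, -4); ‖a_1‖ = 5.0000, so e_1 = (-0.6000, 0.0000, -0.8000).
e_1·a_2 = (-0.6000)·(-4) + 0.0000·4 + (-0.8000)·(-1) = 3.2000.
u_2 = a_2 − 3.2000·e_1 = (-2.0800, 4.0000, 1.5600).
‖u_2‖ = 4.7707, so e_2 = (-0.4360, 0.8384, 0.3270).
e_1·a_3 = (-0.6000)·(-4) + 0.0000·(-1) + (-0.8000)·(-1) = 3.2000; e_2·a_3 = (-0.4360)·(-4) + 0.8384·(-1) + 0.3270·(-1) = 0.5785.
u_3 = a_3 − 3.2000·e_1 − 0.5785·e_2 = (-1.8278, -1.4851, 1.3708).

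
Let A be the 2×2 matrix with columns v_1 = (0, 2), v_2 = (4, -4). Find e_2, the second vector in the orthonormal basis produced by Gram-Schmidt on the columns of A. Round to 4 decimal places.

e_2 = (1.0000, 0.0000)

v_1 = (0, 2); ‖v_1‖ = 2.0000, so e_1 = (0.0000, 1.0000).
e_1·v_2 = 0.0000·4 + 1.0000·(-4) = -4.0000.
u_2 = v_2 + 4.0000·e_1 = (4.0000, 0.0000).
‖u_2‖ = 4.0000, so e_2 = (1.0000, 0.0000).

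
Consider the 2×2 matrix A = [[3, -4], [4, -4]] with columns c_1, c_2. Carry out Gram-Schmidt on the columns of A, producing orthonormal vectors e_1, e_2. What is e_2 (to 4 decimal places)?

c_1 = (3, 4); ‖c_1‖ = 5.0000, so e_1 = (0.6000, 0.8000).
e_1·c_2 = 0.6000·(-4) + 0.8000·(-4) = -5.6000.
u_2 = c_2 + 5.6000·e_1 = (-0.6400, 0.4800).
‖u_2‖ = 0.8000, so e_2 = (-0.8000, 0.6000).

e_2 = (-0.8000, 0.6000)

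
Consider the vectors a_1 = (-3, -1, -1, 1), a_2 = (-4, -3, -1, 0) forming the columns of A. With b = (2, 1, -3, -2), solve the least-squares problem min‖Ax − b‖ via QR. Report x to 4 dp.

x = (-0.5000, 0.0000)

a_1 = (-3, -1, -1, 1); ‖a_1‖ = 3.4641, so q_1 = (-0.8660, -0.2887, -0.2887, 0.2887).
q_1·a_2 = (-0.8660)·(-4) + (-0.2887)·(-3) + (-0.2887)·(-1) + 0.2887·0 = 4.6188.
u_2 = a_2 − 4.6188·q_1 = (0.0000, -1.6667, 0.3333, -1.3333).
‖u_2‖ = 2.1602, so q_2 = (0.0000, -0.7715, 0.1543, -0.6172).
Qᵀb = (-1.7321, 0.0000).
Back-substitute: x_2 = 0.0000/2.1602 = 0.0000.
x_1 = (-1.7321 − 4.6188·0.0000)/3.4641 = -0.5000.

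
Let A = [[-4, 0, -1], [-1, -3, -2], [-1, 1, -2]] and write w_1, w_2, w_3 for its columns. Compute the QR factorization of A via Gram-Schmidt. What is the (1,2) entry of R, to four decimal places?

w_1 = (-4, -1, -1); ‖w_1‖ = 4.2426, so q_1 = (-0.9428, -0.2357, -0.2357).
r_{12} = q_1·w_2 = 0.4714.

r_{12} = 0.4714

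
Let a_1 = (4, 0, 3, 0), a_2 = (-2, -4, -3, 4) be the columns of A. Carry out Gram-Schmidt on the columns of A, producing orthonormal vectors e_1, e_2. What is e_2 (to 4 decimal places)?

e_1 = a_1/‖a_1‖ = (4, 0, 3, 0)/5.0000 = (0.8000, 0.0000, 0.6000, 0.0000).
r_{12} = e_1·a_2 = -3.4000.
u_2 = a_2 + 3.4000·e_1 = (0.7200, -4.0000, -0.9600, 4.0000).
‖u_2‖ = 5.7827, so e_2 = (0.1245, -0.6917, -0.1660, 0.6917).

e_2 = (0.1245, -0.6917, -0.1660, 0.6917)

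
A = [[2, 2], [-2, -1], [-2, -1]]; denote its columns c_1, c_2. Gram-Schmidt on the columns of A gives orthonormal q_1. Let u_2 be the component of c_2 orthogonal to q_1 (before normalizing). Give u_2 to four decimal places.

q_1 = c_1/‖c_1‖ = (2, -2, -2)/3.4641 = (0.5774, -0.5774, -0.5774).
r_{12} = q_1·c_2 = 2.3094.
u_2 = c_2 − 2.3094·q_1 = (0.6667, 0.3333, 0.3333).

u_2 = (0.6667, 0.3333, 0.3333)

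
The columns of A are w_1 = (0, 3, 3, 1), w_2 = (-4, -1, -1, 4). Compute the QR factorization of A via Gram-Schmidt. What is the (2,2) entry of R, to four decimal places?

r_{22} = 5.8129

w_1 = (0, 3, 3, 1); ‖w_1‖ = 4.3589, so q_1 = (0.0000, 0.6882, 0.6882, 0.2294).
q_1·w_2 = 0.0000·(-4) + 0.6882·(-1) + 0.6882·(-1) + 0.2294·4 = -0.4588.
u_2 = w_2 + 0.4588·q_1 = (-4.0000, -0.6842, -0.6842, 4.1053).
r_{22} = ‖u_2‖ = 5.8129.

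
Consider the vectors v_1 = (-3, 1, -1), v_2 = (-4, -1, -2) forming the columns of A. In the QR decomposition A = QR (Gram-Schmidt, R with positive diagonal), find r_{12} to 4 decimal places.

r_{12} = 3.9196

v_1 = (-3, 1, -1); ‖v_1‖ = 3.3166, so q_1 = (-0.9045, 0.3015, -0.3015).
r_{12} = q_1·v_2 = 3.9196.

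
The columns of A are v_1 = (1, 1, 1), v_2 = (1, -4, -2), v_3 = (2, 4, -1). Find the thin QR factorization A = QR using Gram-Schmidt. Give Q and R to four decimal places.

Q = [[0.5774, 0.7493, 0.3244], [0.5774, -0.6556, 0.4867], [0.5774, -0.0937, -0.8111]], R = [[1.7321, -2.8868, 2.8868], [0.0000, 3.5590, -1.0302], [0.0000, 0.0000, 3.4066]]

e_1 = v_1/‖v_1‖ = (1, 1, 1)/1.7321 = (0.5774, 0.5774, 0.5774).
r_{12} = e_1·v_2 = -2.8868.
u_2 = v_2 + 2.8868·e_1 = (2.6667, -2.3333, -0.3333).
‖u_2‖ = 3.5590, so e_2 = (0.7493, -0.6556, -0.0937).
r_{13} = e_1·v_3 = 2.8868; r_{23} = e_2·v_3 = -1.0302.
u_3 = v_3 − 2.8868·e_1 + 1.0302·e_2 = (1.1053, 1.6579, -2.7632).
‖u_3‖ = 3.4066, so e_3 = (0.3244, 0.4867, -0.8111).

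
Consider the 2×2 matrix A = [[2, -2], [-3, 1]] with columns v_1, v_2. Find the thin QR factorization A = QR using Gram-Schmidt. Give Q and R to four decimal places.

Q = [[0.5547, -0.8321], [-0.8321, -0.5547]], R = [[3.6056, -1.9415], [0.0000, 1.1094]]

v_1 = (2, -3); ‖v_1‖ = 3.6056, so q_1 = (0.5547, -0.8321).
q_1·v_2 = 0.5547·(-2) + (-0.8321)·1 = -1.9415.
u_2 = v_2 + 1.9415·q_1 = (-0.9231, -0.6154).
‖u_2‖ = 1.1094, so q_2 = (-0.8321, -0.5547).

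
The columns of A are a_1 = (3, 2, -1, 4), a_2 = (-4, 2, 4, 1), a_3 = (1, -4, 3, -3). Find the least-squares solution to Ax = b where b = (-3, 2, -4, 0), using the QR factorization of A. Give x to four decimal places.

x = (-0.9163, -0.2959, -1.2061)

a_1 = (3, 2, -1, 4); ‖a_1‖ = 5.4772, so e_1 = (0.5477, 0.3651, -0.1826, 0.7303).
e_1·a_2 = 0.5477·(-4) + 0.3651·2 + (-0.1826)·4 + 0.7303·1 = -1.4606.
u_2 = a_2 + 1.4606·e_1 = (-3.2000, 2.5333, 3.7333, 2.0667).
‖u_2‖ = 5.9048, so e_2 = (-0.5419, 0.4290, 0.6323, 0.3500).
e_1·a_3 = 0.5477·1 + 0.3651·(-4) + (-0.1826)·3 + 0.7303·(-3) = -3.6515; e_2·a_3 = (-0.5419)·1 + 0.4290·(-4) + 0.6323·3 + 0.3500·(-3) = -1.4113.
u_3 = a_3 + 3.6515·e_1 + 1.4113·e_2 = (2.2352, -2.0612, 3.2256, 0.1606).
‖u_3‖ = 4.4356, so e_3 = (0.5039, -0.4647, 0.7272, 0.0362).
Qᵀb = (-0.1826, -0.0452, -5.3499).
Back-substitute: x_3 = -5.3499/4.4356 = -1.2061.
x_2 = (-0.0452 + 1.4113·(-1.2061))/5.9048 = -0.2959.
x_1 = (-0.1826 + 1.4606·(-0.2959) + 3.6515·(-1.2061))/5.4772 = -0.9163.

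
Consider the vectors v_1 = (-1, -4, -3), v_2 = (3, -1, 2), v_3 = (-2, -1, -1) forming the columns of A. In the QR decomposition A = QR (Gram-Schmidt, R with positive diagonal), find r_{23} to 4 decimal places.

r_{23} = -1.4593

v_1 = (-1, -4, -3); ‖v_1‖ = 5.0990, so q_1 = (-0.1961, -0.7845, -0.5883).
q_1·v_2 = (-0.1961)·3 + (-0.7845)·(-1) + (-0.5883)·2 = -0.9806.
u_2 = v_2 + 0.9806·q_1 = (2.8077, -1.7692, 1.4231).
‖u_2‖ = 3.6109, so q_2 = (0.7776, -0.4900, 0.3941).
r_{23} = q_2·v_3 = -1.4593.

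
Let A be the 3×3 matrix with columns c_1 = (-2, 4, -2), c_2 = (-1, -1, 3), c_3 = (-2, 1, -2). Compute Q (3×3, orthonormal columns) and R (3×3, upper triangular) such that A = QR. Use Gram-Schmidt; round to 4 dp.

Q = [[-0.4082, -0.5774, -0.7071], [0.8165, 0.1155, -0.5657], [-0.4082, 0.8083, -0.4243]], R = [[4.8990, -1.6330, 2.4495], [0.0000, 2.8868, -0.3464], [0.0000, 0.0000, 1.6971]]

c_1 = (-2, 4, -2); ‖c_1‖ = 4.8990, so q_1 = (-0.4082, 0.8165, -0.4082).
q_1·c_2 = (-0.4082)·(-1) + 0.8165·(-1) + (-0.4082)·3 = -1.6330.
u_2 = c_2 + 1.6330·q_1 = (-1.6667, 0.3333, 2.3333).
‖u_2‖ = 2.8868, so q_2 = (-0.5774, 0.1155, 0.8083).
q_1·c_3 = (-0.4082)·(-2) + 0.8165·1 + (-0.4082)·(-2) = 2.4495; q_2·c_3 = (-0.5774)·(-2) + 0.1155·1 + 0.8083·(-2) = -0.3464.
u_3 = c_3 − 2.4495·q_1 + 0.3464·q_2 = (-1.2000, -0.9600, -0.7200).
‖u_3‖ = 1.6971, so q_3 = (-0.7071, -0.5657, -0.4243).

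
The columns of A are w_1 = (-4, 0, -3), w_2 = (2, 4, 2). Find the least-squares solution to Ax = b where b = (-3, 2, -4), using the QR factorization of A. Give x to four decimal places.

w_1 = (-4, 0, -3); ‖w_1‖ = 5.0000, so q_1 = (-0.8000, 0.0000, -0.6000).
q_1·w_2 = (-0.8000)·2 + 0.0000·4 + (-0.6000)·2 = -2.8000.
u_2 = w_2 + 2.8000·q_1 = (-0.2400, 4.0000, 0.3200).
‖u_2‖ = 4.0200, so q_2 = (-0.0597, 0.9950, 0.0796).
Qᵀb = (4.8000, 1.8508).
Back-substitute: x_2 = 1.8508/4.0200 = 0.4604.
x_1 = (4.8000 + 2.8000·0.4604)/5.0000 = 1.2178.

x = (1.2178, 0.4604)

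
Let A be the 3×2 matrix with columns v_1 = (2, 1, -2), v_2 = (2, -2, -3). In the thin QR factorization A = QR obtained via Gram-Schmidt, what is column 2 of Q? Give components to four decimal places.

e_2 = (0.0707, -0.9187, -0.3887)

v_1 = (2, 1, -2); ‖v_1‖ = 3.0000, so e_1 = (0.6667, 0.3333, -0.6667).
e_1·v_2 = 0.6667·2 + 0.3333·(-2) + (-0.6667)·(-3) = 2.6667.
u_2 = v_2 − 2.6667·e_1 = (0.2222, -2.8889, -1.2222).
‖u_2‖ = 3.1447, so e_2 = (0.0707, -0.9187, -0.3887).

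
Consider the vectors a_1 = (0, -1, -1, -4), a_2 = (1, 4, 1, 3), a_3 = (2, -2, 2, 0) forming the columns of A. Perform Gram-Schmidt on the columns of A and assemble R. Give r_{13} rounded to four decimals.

r_{13} = 0.0000

a_1 = (0, -1, -1, -4); ‖a_1‖ = 4.2426, so q_1 = (0.0000, -0.2357, -0.2357, -0.9428).
r_{13} = q_1·a_3 = 0.0000.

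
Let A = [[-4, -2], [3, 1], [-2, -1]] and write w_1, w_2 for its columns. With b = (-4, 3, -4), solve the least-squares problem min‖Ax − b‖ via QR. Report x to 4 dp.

w_1 = (-4, 3, -2); ‖w_1‖ = 5.3852, so q_1 = (-0.7428, 0.5571, -0.3714).
q_1·w_2 = (-0.7428)·(-2) + 0.5571·1 + (-0.3714)·(-1) = 2.4140.
u_2 = w_2 − 2.4140·q_1 = (-0.2069, -0.3448, -0.1034).
‖u_2‖ = 0.4152, so q_2 = (-0.4983, -0.8305, -0.2491).
Qᵀb = (6.1279, 0.4983).
Back-substitute: x_2 = 0.4983/0.4152 = 1.2000.
x_1 = (6.1279 − 2.4140·1.2000)/5.3852 = 0.6000.

x = (0.6000, 1.2000)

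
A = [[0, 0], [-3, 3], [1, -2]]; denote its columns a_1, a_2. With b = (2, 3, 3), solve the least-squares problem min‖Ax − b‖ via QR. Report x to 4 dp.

a_1 = (0, -3, 1); ‖a_1‖ = 3.1623, so e_1 = (0.0000, -0.9487, 0.3162).
e_1·a_2 = 0.0000·0 + (-0.9487)·3 + 0.3162·(-2) = -3.4785.
u_2 = a_2 + 3.4785·e_1 = (0.0000, -0.3000, -0.9000).
‖u_2‖ = 0.9487, so e_2 = (0.0000, -0.3162, -0.9487).
Qᵀb = (-1.8974, -3.7947).
Back-substitute: x_2 = -3.7947/0.9487 = -4.0000.
x_1 = (-1.8974 + 3.4785·(-4.0000))/3.1623 = -5.0000.

x = (-5.0000, -4.0000)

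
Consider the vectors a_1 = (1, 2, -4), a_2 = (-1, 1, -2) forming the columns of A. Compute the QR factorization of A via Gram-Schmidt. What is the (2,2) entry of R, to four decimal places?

r_{22} = 1.4639

a_1 = (1, 2, -4); ‖a_1‖ = 4.5826, so e_1 = (0.2182, 0.4364, -0.8729).
e_1·a_2 = 0.2182·(-1) + 0.4364·1 + (-0.8729)·(-2) = 1.9640.
u_2 = a_2 − 1.9640·e_1 = (-1.4286, 0.1429, -0.2857).
r_{22} = ‖u_2‖ = 1.4639.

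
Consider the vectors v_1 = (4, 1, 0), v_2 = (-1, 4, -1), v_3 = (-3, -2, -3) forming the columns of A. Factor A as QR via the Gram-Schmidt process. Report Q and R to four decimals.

v_1 = (4, 1, 0); ‖v_1‖ = 4.1231, so e_1 = (0.9701, 0.2425, 0.0000).
e_1·v_2 = 0.9701·(-1) + 0.2425·4 + 0.0000·(-1) = 0.0000.
u_2 = v_2 + 0.0000·e_1 = (-1.0000, 4.0000, -1.0000).
‖u_2‖ = 4.2426, so e_2 = (-0.2357, 0.9428, -0.2357).
e_1·v_3 = 0.9701·(-3) + 0.2425·(-2) + 0.0000·(-3) = -3.3955; e_2·v_3 = (-0.2357)·(-3) + 0.9428·(-2) + (-0.2357)·(-3) = -0.4714.
u_3 = v_3 + 3.3955·e_1 + 0.4714·e_2 = (0.1830, -0.7320, -3.1111).
‖u_3‖ = 3.2013, so e_3 = (0.0572, -0.2287, -0.9718).

Q = [[0.9701, -0.2357, 0.0572], [0.2425, 0.9428, -0.2287], [0.0000, -0.2357, -0.9718]], R = [[4.1231, 0.0000, -3.3955], [0.0000, 4.2426, -0.4714], [0.0000, 0.0000, 3.2013]]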